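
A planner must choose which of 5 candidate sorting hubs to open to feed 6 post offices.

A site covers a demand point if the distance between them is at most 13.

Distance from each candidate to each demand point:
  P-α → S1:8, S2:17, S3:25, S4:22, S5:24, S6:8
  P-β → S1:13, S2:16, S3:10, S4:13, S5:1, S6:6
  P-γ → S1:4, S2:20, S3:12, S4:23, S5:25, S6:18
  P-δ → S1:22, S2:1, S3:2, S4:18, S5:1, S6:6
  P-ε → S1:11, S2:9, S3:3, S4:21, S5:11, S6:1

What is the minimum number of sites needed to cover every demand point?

Coverage sets (demand points within 13 of each site):
  P-α: {S1, S6}
  P-β: {S1, S3, S4, S5, S6}
  P-γ: {S1, S3}
  P-δ: {S2, S3, S5, S6}
  P-ε: {S1, S2, S3, S5, S6}
No single site covers all 6 demand points.
But {P-β, P-δ} covers everything, so the minimum is 2.

2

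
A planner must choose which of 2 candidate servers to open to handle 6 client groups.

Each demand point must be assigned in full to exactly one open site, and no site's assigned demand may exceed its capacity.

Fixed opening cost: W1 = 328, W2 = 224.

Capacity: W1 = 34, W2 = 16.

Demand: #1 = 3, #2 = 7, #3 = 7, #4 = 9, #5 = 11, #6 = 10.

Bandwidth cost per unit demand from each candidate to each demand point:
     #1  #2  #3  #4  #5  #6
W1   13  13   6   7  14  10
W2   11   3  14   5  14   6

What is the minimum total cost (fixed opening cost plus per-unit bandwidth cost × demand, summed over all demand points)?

Open {W1, W2}; cheapest assignment that respects the capacities:
  W1 (cap 34, load 31): #1, #3, #5, #6 — cost 3×13 + 7×6 + 11×14 + 10×10 = 335
  W2 (cap 16, load 16): #2, #4 — cost 7×3 + 9×5 = 66
  Shipping 401, fixed 552 → total 953.
  Any other capacity-feasible assignment to {W1, W2} ships for at least 401.
Total demand is 47 and no other set of sites has combined capacity ≥ 47, so {W1, W2} is the only feasible choice of open sites. Minimum: 953.

953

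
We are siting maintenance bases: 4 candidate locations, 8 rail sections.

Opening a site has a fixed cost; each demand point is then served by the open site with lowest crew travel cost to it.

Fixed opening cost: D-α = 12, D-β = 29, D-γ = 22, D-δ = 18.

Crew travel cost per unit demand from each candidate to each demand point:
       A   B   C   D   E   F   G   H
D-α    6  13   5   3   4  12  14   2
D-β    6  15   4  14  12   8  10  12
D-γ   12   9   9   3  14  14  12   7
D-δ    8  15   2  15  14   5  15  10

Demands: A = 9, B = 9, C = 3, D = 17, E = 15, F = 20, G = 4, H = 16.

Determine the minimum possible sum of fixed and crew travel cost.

484

Open {D-α, D-γ, D-δ}: assign each demand point to its cheapest open site.
  A→D-α 9×6=54, B→D-γ 9×9=81, C→D-δ 3×2=6, D→D-α 17×3=51, E→D-α 15×4=60, F→D-δ 20×5=100, G→D-γ 4×12=48, H→D-α 16×2=32
  crew travel cost 432, fixed 52 → total 484.
Compare {D-α, D-β, D-γ, D-δ}: crew travel cost 424 + fixed 81 = 505.
Compare {D-α, D-δ}: crew travel cost 476 + fixed 30 = 506.
Compare {D-α, D-β, D-δ}: crew travel cost 460 + fixed 59 = 519.
All other subsets cost ≥ 505. Minimum total cost: 484.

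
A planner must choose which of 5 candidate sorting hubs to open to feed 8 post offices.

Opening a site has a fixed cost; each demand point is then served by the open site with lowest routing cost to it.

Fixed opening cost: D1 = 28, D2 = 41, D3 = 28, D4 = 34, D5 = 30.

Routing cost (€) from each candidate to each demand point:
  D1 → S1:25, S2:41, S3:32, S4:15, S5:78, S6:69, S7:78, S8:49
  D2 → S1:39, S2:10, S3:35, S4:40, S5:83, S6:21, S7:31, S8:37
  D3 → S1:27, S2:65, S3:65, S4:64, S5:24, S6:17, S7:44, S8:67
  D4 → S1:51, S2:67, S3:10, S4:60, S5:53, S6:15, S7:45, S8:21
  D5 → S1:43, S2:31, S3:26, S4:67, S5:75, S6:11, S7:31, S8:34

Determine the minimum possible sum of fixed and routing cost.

281

Open {D2, D3, D4}: assign each demand point to its cheapest open site.
  S1→D3 27, S2→D2 10, S3→D4 10, S4→D2 40, S5→D3 24, S6→D4 15, S7→D2 31, S8→D4 21
  routing cost 178, fixed 103 → total 281.
Compare {D1, D2, D3, D4}: routing cost 151 + fixed 131 = 282.
Compare {D1, D2, D4}: routing cost 180 + fixed 103 = 283.
Compare {D1, D3, D5}: routing cost 197 + fixed 86 = 283.
All other subsets cost ≥ 282. Minimum total cost: 281.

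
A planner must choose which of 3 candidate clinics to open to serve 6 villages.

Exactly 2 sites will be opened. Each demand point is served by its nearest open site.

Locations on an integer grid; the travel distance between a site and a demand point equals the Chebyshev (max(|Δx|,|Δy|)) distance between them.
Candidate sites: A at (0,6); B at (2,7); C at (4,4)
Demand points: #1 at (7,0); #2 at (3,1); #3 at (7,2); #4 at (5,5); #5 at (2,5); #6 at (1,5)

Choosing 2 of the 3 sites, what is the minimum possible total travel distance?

Open {A, C}.
  #1→C 4, #2→C 3, #3→C 3, #4→C 1, #5→A 2, #6→A 1  ⇒ total 14.
Compare {B, C}: total 15.
Compare {A, B}: total 23.

14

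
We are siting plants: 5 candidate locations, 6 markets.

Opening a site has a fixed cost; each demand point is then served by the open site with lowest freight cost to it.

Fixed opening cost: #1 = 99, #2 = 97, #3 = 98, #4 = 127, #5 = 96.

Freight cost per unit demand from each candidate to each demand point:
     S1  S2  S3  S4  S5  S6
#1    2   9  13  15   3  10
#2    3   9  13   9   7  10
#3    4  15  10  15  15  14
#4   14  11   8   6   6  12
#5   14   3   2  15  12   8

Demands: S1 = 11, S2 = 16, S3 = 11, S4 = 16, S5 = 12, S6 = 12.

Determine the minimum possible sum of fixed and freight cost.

620

Open {#2, #5}: assign each demand point to its cheapest open site.
  S1→#2 11×3=33, S2→#5 16×3=48, S3→#5 11×2=22, S4→#2 16×9=144, S5→#2 12×7=84, S6→#5 12×8=96
  freight cost 427, fixed 193 → total 620.
Compare {#1, #4, #5}: freight cost 320 + fixed 322 = 642.
Compare {#1, #5}: freight cost 464 + fixed 195 = 659.
Compare {#1, #2, #5}: freight cost 368 + fixed 292 = 660.
All other subsets cost ≥ 642. Minimum total cost: 620.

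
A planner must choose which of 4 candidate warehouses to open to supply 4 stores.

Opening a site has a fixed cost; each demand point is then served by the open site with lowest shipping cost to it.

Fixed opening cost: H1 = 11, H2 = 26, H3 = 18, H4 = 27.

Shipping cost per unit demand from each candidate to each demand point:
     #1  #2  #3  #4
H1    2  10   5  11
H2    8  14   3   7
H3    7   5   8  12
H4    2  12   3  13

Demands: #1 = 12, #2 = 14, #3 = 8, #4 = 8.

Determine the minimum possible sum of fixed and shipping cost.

Open {H1, H2, H3}: assign each demand point to its cheapest open site.
  #1→H1 12×2=24, #2→H3 14×5=70, #3→H2 8×3=24, #4→H2 8×7=56
  shipping cost 174, fixed 55 → total 229.
Compare {H2, H3, H4}: shipping cost 174 + fixed 71 = 245.
Compare {H1, H3}: shipping cost 222 + fixed 29 = 251.
Compare {H1, H2, H3, H4}: shipping cost 174 + fixed 82 = 256.
All other subsets cost ≥ 245. Minimum total cost: 229.

229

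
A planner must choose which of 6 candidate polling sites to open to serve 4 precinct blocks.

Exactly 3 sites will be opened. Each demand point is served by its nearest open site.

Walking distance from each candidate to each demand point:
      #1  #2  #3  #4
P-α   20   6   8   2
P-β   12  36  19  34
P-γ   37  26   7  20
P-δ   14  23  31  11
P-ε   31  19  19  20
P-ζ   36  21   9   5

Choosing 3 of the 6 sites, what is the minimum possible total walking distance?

Open {P-α, P-β, P-γ}.
  #1→P-β 12, #2→P-α 6, #3→P-γ 7, #4→P-α 2  ⇒ total 27.
Compare {P-α, P-β, P-δ}: total 28.
Compare {P-α, P-β, P-ε}: total 28.
No size-3 selection does better; minimum is 27.

27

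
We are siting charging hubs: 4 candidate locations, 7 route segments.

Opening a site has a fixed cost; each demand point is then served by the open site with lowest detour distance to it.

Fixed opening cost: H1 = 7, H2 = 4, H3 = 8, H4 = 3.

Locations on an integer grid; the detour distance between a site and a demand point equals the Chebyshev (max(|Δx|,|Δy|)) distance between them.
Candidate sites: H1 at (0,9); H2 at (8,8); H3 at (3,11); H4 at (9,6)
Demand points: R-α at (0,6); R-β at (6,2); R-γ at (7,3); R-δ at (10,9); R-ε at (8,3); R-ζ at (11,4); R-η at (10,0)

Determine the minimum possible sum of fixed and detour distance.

Open {H4}: assign each demand point to its cheapest open site.
  R-α→H4 9, R-β→H4 4, R-γ→H4 3, R-δ→H4 3, R-ε→H4 3, R-ζ→H4 2, R-η→H4 6
  detour distance 30, fixed 3 → total 33.
Compare {H1, H4}: detour distance 24 + fixed 10 = 34.
Compare {H2, H4}: detour distance 28 + fixed 7 = 35.
Compare {H3, H4}: detour distance 26 + fixed 11 = 37.
All other subsets cost ≥ 34. Minimum total cost: 33.

33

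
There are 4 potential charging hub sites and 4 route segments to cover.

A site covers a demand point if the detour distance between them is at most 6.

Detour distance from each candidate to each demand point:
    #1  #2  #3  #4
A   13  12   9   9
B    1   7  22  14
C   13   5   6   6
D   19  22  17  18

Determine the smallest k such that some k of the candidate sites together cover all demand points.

Coverage sets (demand points within 6 of each site):
  A: {}
  B: {#1}
  C: {#2, #3, #4}
  D: {}
No single site covers all 4 demand points.
But {B, C} covers everything, so the minimum is 2.

2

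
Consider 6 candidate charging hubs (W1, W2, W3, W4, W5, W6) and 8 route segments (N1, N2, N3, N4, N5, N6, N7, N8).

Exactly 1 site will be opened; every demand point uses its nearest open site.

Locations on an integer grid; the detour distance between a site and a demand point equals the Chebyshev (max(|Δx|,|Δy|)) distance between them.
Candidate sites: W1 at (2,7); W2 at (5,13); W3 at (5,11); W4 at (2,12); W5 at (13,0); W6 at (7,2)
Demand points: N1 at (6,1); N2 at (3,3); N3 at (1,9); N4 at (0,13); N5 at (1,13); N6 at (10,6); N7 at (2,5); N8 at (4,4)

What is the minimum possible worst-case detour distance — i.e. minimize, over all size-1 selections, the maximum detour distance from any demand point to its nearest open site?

Open {W1}.
  Farthest demand point is N6 at detour distance 8 (to W1); all others are ≤ 8.
With {W3} the worst case is 10.
With {W4} the worst case is 11.
No size-1 selection achieves below 8.

8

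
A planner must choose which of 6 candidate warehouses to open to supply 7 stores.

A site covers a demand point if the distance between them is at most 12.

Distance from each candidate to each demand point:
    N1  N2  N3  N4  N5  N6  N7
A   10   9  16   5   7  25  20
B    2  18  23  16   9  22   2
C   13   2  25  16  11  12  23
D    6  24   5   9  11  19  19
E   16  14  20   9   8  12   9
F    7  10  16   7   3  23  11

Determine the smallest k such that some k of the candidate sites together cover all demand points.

Coverage sets (demand points within 12 of each site):
  A: {N1, N2, N4, N5}
  B: {N1, N5, N7}
  C: {N2, N5, N6}
  D: {N1, N3, N4, N5}
  E: {N4, N5, N6, N7}
  F: {N1, N2, N4, N5, N7}
No 2 sites suffice: every size-2 union leaves at least one demand point uncovered.
But {A, D, E} covers everything, so the minimum is 3.

3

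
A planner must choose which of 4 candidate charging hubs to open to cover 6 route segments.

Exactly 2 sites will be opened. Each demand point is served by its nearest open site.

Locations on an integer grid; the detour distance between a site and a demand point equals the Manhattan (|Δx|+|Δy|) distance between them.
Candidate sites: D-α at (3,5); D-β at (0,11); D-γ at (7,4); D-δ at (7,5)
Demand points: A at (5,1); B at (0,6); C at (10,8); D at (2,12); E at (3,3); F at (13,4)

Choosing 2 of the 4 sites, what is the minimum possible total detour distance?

Open {D-β, D-γ}.
  A→D-γ 5, B→D-β 5, C→D-γ 7, D→D-β 3, E→D-γ 5, F→D-γ 6  ⇒ total 31.
Compare {D-α, D-γ}: total 32.
Compare {D-α, D-δ}: total 33.
No size-2 selection does better; minimum is 31.

31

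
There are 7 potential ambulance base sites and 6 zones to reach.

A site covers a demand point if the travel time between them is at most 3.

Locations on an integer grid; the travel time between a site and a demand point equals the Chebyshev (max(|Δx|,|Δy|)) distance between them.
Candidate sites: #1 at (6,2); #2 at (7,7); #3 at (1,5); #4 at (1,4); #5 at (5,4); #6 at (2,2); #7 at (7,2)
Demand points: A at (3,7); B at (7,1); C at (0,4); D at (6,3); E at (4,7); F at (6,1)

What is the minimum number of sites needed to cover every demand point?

Coverage sets (demand points within 3 of each site):
  #1: {B, D, F}
  #2: {E}
  #3: {A, C, E}
  #4: {A, C, E}
  #5: {A, B, D, E, F}
  #6: {C}
  #7: {B, D, F}
No single site covers all 6 demand points.
But {#1, #3} covers everything, so the minimum is 2.

2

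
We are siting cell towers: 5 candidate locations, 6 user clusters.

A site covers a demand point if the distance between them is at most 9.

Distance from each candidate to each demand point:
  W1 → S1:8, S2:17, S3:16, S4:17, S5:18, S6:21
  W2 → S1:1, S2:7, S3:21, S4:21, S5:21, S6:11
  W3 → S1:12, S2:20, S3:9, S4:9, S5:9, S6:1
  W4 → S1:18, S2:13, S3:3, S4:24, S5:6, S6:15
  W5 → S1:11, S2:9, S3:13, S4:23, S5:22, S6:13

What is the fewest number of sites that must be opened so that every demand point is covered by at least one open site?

2

Coverage sets (demand points within 9 of each site):
  W1: {S1}
  W2: {S1, S2}
  W3: {S3, S4, S5, S6}
  W4: {S3, S5}
  W5: {S2}
No single site covers all 6 demand points.
But {W2, W3} covers everything, so the minimum is 2.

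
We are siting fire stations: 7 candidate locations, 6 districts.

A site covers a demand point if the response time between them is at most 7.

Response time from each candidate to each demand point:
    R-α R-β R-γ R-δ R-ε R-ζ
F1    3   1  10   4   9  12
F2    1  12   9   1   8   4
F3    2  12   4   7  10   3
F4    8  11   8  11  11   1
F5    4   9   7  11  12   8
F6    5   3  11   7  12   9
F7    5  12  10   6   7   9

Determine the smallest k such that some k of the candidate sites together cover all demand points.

3

Coverage sets (demand points within 7 of each site):
  F1: {R-α, R-β, R-δ}
  F2: {R-α, R-δ, R-ζ}
  F3: {R-α, R-γ, R-δ, R-ζ}
  F4: {R-ζ}
  F5: {R-α, R-γ}
  F6: {R-α, R-β, R-δ}
  F7: {R-α, R-δ, R-ε}
No 2 sites suffice: every size-2 union leaves at least one demand point uncovered.
But {F1, F3, F7} covers everything, so the minimum is 3.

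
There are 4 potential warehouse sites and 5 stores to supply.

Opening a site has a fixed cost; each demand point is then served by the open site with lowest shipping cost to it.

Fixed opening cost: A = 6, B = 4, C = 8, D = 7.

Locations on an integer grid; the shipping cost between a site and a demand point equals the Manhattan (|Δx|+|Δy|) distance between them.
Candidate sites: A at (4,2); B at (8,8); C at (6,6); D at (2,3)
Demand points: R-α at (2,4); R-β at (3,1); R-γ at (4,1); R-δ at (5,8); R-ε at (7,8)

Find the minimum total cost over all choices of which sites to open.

Open {A, B}: assign each demand point to its cheapest open site.
  R-α→A 4, R-β→A 2, R-γ→A 1, R-δ→B 3, R-ε→B 1
  shipping cost 11, fixed 10 → total 21.
Compare {B, D}: shipping cost 12 + fixed 11 = 23.
Compare {A, B, D}: shipping cost 8 + fixed 17 = 25.
Compare {A, C}: shipping cost 13 + fixed 14 = 27.
All other subsets cost ≥ 23. Minimum total cost: 21.

21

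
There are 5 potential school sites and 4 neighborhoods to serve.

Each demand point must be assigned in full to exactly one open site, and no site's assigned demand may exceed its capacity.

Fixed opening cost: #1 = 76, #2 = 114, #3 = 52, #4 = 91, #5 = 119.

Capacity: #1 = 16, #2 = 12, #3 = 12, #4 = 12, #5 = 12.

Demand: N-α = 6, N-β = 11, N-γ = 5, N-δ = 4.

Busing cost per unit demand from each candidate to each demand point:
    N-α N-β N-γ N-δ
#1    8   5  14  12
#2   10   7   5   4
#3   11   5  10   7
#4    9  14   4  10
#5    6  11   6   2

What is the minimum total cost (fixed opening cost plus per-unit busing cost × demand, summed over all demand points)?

Open {#1, #4}; cheapest assignment that respects the capacities:
  #1 (cap 16, load 15): N-β, N-δ — cost 11×5 + 4×12 = 103
  #4 (cap 12, load 11): N-α, N-γ — cost 6×9 + 5×4 = 74
  Shipping 177, fixed 167 → total 344.
  Any other capacity-feasible assignment to {#1, #4} ships for at least 177.
Compare {#1, #3}: its best feasible assignment gives total 347.
Compare {#1, #5}: its best feasible assignment gives total 364.
Every other set of open sites that can feasibly serve all demand totals ≥ 347 even under its best assignment. Minimum: 344.

344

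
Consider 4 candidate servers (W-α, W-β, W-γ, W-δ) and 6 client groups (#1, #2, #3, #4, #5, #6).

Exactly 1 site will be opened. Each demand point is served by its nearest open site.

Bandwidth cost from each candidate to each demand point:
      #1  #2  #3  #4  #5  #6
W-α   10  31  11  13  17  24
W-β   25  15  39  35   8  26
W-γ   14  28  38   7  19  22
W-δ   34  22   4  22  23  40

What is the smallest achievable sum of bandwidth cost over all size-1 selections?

Open {W-α}.
  #1→W-α 10, #2→W-α 31, #3→W-α 11, #4→W-α 13, #5→W-α 17, #6→W-α 24  ⇒ total 106.
Compare {W-γ}: total 128.
Compare {W-δ}: total 145.
No size-1 selection does better; minimum is 106.

106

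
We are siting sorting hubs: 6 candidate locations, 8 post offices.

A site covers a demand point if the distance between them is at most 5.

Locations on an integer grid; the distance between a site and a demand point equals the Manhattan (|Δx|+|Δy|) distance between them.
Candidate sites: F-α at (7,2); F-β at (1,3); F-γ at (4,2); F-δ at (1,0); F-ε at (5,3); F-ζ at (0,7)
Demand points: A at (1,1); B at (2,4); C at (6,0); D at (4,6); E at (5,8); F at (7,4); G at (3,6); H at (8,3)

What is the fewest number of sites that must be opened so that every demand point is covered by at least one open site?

Coverage sets (demand points within 5 of each site):
  F-α: {C, F, H}
  F-β: {A, B, G}
  F-γ: {A, B, C, D, F, G, H}
  F-δ: {A, B, C}
  F-ε: {B, C, D, E, F, G, H}
  F-ζ: {B, D, G}
No single site covers all 8 demand points.
But {F-β, F-ε} covers everything, so the minimum is 2.

2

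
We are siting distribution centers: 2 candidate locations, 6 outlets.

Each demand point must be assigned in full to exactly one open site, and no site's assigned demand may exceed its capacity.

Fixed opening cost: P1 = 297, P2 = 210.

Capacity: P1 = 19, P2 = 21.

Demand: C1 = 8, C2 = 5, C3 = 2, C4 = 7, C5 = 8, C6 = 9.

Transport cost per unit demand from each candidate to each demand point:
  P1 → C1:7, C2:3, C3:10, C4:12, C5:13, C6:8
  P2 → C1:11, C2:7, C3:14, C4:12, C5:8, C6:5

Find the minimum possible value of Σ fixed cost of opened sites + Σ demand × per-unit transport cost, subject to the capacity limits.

838

Open {P1, P2}; cheapest assignment that respects the capacities:
  P1 (cap 19, load 19): C1, C3, C6 — cost 8×7 + 2×10 + 9×8 = 148
  P2 (cap 21, load 20): C2, C4, C5 — cost 5×7 + 7×12 + 8×8 = 183
  Shipping 331, fixed 507 → total 838.
  Any other capacity-feasible assignment to {P1, P2} ships for at least 331.
Total demand is 39 and no other set of sites has combined capacity ≥ 39, so {P1, P2} is the only feasible choice of open sites. Minimum: 838.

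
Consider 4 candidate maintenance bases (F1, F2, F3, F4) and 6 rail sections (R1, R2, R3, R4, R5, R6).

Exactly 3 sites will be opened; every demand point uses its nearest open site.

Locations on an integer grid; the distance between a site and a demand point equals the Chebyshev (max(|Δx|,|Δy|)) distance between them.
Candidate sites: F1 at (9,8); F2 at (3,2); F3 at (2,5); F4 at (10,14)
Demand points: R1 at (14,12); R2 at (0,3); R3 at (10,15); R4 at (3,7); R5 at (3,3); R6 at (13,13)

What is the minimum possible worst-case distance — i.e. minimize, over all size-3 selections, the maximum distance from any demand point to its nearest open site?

Open {F1, F3, F4}.
  Farthest demand point is R1 at distance 4 (to F4); all others are ≤ 4.
With {F2, F3, F4} the worst case is 4.
With {F1, F2, F4} the worst case is 5.
No size-3 selection achieves below 4.

4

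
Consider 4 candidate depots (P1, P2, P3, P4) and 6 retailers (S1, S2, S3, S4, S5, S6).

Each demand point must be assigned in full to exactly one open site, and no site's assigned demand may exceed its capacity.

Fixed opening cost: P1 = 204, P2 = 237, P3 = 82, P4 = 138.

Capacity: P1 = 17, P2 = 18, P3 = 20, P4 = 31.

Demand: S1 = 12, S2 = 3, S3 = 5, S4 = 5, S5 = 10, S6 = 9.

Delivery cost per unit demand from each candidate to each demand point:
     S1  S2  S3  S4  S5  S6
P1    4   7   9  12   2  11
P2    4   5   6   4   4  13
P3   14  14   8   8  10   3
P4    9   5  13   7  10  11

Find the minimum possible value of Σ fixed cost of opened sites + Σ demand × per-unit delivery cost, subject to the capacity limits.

Open {P3, P4}; cheapest assignment that respects the capacities:
  P3 (cap 20, load 14): S3, S6 — cost 5×8 + 9×3 = 67
  P4 (cap 31, load 30): S1, S2, S4, S5 — cost 12×9 + 3×5 + 5×7 + 10×10 = 258
  Shipping 325, fixed 220 → total 545.
  Any other capacity-feasible assignment to {P3, P4} ships for at least 325.
Compare {P1, P4}: its best feasible assignment gives total 664.
Compare {P1, P3, P4}: its best feasible assignment gives total 669.
Every other set of open sites that can feasibly serve all demand totals ≥ 664 even under its best assignment. Minimum: 545.

545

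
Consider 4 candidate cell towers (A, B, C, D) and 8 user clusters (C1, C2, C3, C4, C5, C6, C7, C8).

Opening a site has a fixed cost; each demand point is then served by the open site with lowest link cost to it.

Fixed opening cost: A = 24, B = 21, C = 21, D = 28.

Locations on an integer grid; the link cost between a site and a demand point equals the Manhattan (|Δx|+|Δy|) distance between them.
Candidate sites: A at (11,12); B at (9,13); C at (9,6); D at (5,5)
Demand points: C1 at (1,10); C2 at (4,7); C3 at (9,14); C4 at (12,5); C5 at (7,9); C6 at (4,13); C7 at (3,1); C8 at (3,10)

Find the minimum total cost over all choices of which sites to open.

Open {D}: assign each demand point to its cheapest open site.
  C1→D 9, C2→D 3, C3→D 13, C4→D 7, C5→D 6, C6→D 9, C7→D 6, C8→D 7
  link cost 60, fixed 28 → total 88.
Compare {C}: link cost 68 + fixed 21 = 89.
Compare {B}: link cost 72 + fixed 21 = 93.
Compare {B, D}: link cost 44 + fixed 49 = 93.
All other subsets cost ≥ 89. Minimum total cost: 88.

88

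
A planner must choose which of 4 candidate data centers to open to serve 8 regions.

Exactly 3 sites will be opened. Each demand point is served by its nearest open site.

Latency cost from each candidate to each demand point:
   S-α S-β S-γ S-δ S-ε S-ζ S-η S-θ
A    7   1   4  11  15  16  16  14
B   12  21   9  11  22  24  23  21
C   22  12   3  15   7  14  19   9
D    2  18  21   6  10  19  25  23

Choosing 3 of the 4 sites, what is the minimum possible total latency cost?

Open {A, C, D}.
  S-α→D 2, S-β→A 1, S-γ→C 3, S-δ→D 6, S-ε→C 7, S-ζ→C 14, S-η→A 16, S-θ→C 9  ⇒ total 58.
Compare {A, B, C}: total 68.
Compare {A, B, D}: total 69.
No size-3 selection does better; minimum is 58.

58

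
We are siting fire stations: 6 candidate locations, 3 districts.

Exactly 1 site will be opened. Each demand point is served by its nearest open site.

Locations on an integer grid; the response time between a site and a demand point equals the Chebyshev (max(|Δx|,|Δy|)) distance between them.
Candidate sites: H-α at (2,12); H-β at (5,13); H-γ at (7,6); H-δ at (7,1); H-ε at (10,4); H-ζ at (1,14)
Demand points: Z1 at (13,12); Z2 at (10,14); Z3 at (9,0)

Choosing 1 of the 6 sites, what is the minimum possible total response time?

20

Open {H-γ}.
  Z1→H-γ 6, Z2→H-γ 8, Z3→H-γ 6  ⇒ total 20.
Compare {H-ε}: total 22.
Compare {H-β}: total 26.
No size-1 selection does better; minimum is 20.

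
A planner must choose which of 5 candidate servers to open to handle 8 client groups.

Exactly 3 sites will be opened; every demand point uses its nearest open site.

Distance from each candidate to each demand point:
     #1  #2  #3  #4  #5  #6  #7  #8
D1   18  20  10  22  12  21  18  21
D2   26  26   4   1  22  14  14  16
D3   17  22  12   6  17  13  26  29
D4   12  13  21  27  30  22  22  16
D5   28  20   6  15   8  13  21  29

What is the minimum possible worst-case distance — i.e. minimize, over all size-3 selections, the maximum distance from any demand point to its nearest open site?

16

Open {D1, D2, D4}.
  Farthest demand point is #8 at distance 16 (to D2); all others are ≤ 16.
With {D2, D4, D5} the worst case is 16.
With {D2, D3, D4} the worst case is 17.
No size-3 selection achieves below 16.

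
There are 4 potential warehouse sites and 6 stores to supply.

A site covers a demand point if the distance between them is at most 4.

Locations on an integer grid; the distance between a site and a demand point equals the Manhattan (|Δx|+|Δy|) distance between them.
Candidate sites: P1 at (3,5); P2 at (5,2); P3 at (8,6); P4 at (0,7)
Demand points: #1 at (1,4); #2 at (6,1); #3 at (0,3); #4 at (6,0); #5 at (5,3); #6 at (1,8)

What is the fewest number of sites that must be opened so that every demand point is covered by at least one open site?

2

Coverage sets (demand points within 4 of each site):
  P1: {#1, #5}
  P2: {#2, #4, #5}
  P3: {}
  P4: {#1, #3, #6}
No single site covers all 6 demand points.
But {P2, P4} covers everything, so the minimum is 2.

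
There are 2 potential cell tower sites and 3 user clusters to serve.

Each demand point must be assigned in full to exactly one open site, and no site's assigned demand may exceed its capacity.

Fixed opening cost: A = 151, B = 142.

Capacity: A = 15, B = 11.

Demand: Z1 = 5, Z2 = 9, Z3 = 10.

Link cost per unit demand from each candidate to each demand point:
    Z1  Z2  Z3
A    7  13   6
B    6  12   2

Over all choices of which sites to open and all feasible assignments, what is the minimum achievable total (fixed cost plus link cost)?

Open {A, B}; cheapest assignment that respects the capacities:
  A (cap 15, load 14): Z1, Z2 — cost 5×7 + 9×13 = 152
  B (cap 11, load 10): Z3 — cost 10×2 = 20
  Shipping 172, fixed 293 → total 465.
  Any other capacity-feasible assignment to {A, B} ships for at least 172.
Total demand is 24 and no other set of sites has combined capacity ≥ 24, so {A, B} is the only feasible choice of open sites. Minimum: 465.

465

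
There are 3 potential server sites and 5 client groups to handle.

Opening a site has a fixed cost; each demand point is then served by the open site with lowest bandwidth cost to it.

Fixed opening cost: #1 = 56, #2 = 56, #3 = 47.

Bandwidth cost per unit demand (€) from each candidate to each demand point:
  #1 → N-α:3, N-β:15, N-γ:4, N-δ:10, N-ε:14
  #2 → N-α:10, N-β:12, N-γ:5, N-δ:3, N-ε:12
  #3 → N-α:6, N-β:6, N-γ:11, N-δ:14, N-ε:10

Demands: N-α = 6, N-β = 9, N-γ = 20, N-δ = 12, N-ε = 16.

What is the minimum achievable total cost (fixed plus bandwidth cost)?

489

Open {#2, #3}: assign each demand point to its cheapest open site.
  N-α→#3 6×6=36, N-β→#3 9×6=54, N-γ→#2 20×5=100, N-δ→#2 12×3=36, N-ε→#3 16×10=160
  bandwidth cost 386, fixed 103 → total 489.
Compare {#1, #2, #3}: bandwidth cost 348 + fixed 159 = 507.
Compare {#1, #3}: bandwidth cost 432 + fixed 103 = 535.
Compare {#1, #2}: bandwidth cost 434 + fixed 112 = 546.
All other subsets cost ≥ 507. Minimum total cost: 489.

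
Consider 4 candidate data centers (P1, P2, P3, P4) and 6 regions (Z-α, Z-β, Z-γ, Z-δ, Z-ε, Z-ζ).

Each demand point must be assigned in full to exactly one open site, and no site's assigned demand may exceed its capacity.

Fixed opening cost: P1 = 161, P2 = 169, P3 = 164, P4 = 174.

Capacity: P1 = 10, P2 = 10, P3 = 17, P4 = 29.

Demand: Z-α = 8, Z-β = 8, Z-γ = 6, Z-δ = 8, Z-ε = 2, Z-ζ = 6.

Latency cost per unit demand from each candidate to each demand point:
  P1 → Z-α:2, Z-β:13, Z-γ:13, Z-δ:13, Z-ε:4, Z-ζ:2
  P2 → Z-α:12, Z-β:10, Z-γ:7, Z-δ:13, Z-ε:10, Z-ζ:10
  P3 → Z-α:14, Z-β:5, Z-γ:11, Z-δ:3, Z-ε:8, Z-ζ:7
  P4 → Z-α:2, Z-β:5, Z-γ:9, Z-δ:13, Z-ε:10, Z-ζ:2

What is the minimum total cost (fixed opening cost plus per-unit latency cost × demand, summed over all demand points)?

500

Open {P3, P4}; cheapest assignment that respects the capacities:
  P3 (cap 17, load 10): Z-δ, Z-ε — cost 8×3 + 2×8 = 40
  P4 (cap 29, load 28): Z-α, Z-β, Z-γ, Z-ζ — cost 8×2 + 8×5 + 6×9 + 6×2 = 122
  Shipping 162, fixed 338 → total 500.
  Any other capacity-feasible assignment to {P3, P4} ships for at least 162.
Compare {P1, P4}: its best feasible assignment gives total 569.
Compare {P2, P4}: its best feasible assignment gives total 589.
Every other set of open sites that can feasibly serve all demand totals ≥ 569 even under its best assignment. Minimum: 500.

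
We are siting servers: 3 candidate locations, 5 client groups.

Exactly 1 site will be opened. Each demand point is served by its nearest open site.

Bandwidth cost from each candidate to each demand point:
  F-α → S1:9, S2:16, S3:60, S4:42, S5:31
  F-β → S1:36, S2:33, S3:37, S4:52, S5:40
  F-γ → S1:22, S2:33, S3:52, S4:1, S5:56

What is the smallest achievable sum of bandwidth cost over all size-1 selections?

Open {F-α}.
  S1→F-α 9, S2→F-α 16, S3→F-α 60, S4→F-α 42, S5→F-α 31  ⇒ total 158.
Compare {F-γ}: total 164.
Compare {F-β}: total 198.

158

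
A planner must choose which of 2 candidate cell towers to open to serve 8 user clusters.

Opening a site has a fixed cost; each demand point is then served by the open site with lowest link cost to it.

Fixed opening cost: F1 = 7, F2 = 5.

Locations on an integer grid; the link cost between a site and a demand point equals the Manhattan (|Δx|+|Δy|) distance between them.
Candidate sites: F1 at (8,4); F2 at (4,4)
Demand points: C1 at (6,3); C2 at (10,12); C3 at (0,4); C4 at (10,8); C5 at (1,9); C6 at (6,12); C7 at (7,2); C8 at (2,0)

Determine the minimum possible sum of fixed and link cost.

Open {F1, F2}: assign each demand point to its cheapest open site.
  C1→F1 3, C2→F1 10, C3→F2 4, C4→F1 6, C5→F2 8, C6→F1 10, C7→F1 3, C8→F2 6
  link cost 50, fixed 12 → total 62.
Compare {F2}: link cost 60 + fixed 5 = 65.
Compare {F1}: link cost 62 + fixed 7 = 69.

62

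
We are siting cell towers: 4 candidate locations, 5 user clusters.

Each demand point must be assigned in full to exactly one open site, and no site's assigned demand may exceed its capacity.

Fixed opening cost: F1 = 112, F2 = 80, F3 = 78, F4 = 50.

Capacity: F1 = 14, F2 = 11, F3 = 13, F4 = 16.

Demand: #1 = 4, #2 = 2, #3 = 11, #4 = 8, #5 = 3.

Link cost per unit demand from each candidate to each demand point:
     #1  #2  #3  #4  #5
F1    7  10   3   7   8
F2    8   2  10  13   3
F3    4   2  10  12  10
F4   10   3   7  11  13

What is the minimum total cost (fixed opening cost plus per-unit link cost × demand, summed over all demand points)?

353

Open {F1, F4}; cheapest assignment that respects the capacities:
  F1 (cap 14, load 14): #3, #5 — cost 11×3 + 3×8 = 57
  F4 (cap 16, load 14): #1, #2, #4 — cost 4×10 + 2×3 + 8×11 = 134
  Shipping 191, fixed 162 → total 353.
  Any other capacity-feasible assignment to {F1, F4} ships for at least 191.
Compare {F3, F4}: its best feasible assignment gives total 362.
Compare {F1, F3, F4}: its best feasible assignment gives total 405.
Every other set of open sites that can feasibly serve all demand totals ≥ 362 even under its best assignment. Minimum: 353.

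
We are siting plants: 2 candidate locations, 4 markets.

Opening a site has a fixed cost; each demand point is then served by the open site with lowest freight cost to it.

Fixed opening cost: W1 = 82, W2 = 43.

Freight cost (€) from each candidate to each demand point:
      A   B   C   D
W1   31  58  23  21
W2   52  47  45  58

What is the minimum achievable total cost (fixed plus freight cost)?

Open {W1}: assign each demand point to its cheapest open site.
  A→W1 31, B→W1 58, C→W1 23, D→W1 21
  freight cost 133, fixed 82 → total 215.
Compare {W2}: freight cost 202 + fixed 43 = 245.
Compare {W1, W2}: freight cost 122 + fixed 125 = 247.

215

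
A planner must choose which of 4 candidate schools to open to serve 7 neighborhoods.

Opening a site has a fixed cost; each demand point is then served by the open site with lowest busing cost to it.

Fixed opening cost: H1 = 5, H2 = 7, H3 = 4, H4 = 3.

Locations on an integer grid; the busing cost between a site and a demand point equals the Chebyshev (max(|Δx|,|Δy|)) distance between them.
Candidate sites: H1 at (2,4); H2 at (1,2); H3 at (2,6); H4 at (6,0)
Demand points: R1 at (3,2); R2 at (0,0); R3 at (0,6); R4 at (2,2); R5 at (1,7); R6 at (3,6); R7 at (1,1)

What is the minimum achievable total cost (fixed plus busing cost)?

21

Open {H2, H3}: assign each demand point to its cheapest open site.
  R1→H2 2, R2→H2 2, R3→H3 2, R4→H2 1, R5→H3 1, R6→H3 1, R7→H2 1
  busing cost 10, fixed 11 → total 21.
Compare {H1}: busing cost 18 + fixed 5 = 23.
Compare {H1, H3}: busing cost 15 + fixed 9 = 24.
Compare {H2, H3, H4}: busing cost 10 + fixed 14 = 24.
All other subsets cost ≥ 23. Minimum total cost: 21.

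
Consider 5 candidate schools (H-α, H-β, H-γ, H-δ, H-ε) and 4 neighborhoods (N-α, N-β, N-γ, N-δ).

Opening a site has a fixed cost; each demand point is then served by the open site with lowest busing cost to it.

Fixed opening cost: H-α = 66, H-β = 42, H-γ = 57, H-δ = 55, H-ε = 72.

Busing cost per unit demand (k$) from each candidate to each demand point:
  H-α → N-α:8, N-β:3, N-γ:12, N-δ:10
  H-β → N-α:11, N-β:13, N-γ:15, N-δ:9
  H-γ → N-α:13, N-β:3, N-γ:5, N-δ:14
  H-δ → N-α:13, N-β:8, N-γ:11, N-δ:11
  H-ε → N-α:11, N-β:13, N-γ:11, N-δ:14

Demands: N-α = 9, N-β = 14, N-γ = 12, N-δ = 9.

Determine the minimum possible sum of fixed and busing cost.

Open {H-β, H-γ}: assign each demand point to its cheapest open site.
  N-α→H-β 9×11=99, N-β→H-γ 14×3=42, N-γ→H-γ 12×5=60, N-δ→H-β 9×9=81
  busing cost 282, fixed 99 → total 381.
Compare {H-α, H-γ}: busing cost 264 + fixed 123 = 387.
Compare {H-γ}: busing cost 345 + fixed 57 = 402.
Compare {H-α}: busing cost 348 + fixed 66 = 414.
All other subsets cost ≥ 387. Minimum total cost: 381.

381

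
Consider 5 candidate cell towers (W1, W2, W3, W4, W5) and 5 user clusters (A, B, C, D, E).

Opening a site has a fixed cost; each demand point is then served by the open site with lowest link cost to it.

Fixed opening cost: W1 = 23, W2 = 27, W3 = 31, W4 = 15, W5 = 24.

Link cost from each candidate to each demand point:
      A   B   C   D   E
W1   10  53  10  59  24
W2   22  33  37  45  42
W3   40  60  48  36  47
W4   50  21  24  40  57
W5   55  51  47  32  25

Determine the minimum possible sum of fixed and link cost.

143

Open {W1, W4}: assign each demand point to its cheapest open site.
  A→W1 10, B→W4 21, C→W1 10, D→W4 40, E→W1 24
  link cost 105, fixed 38 → total 143.
Compare {W1, W4, W5}: link cost 97 + fixed 62 = 159.
Compare {W1, W2, W4}: link cost 105 + fixed 65 = 170.
Compare {W1, W3, W4}: link cost 101 + fixed 69 = 170.
All other subsets cost ≥ 159. Minimum total cost: 143.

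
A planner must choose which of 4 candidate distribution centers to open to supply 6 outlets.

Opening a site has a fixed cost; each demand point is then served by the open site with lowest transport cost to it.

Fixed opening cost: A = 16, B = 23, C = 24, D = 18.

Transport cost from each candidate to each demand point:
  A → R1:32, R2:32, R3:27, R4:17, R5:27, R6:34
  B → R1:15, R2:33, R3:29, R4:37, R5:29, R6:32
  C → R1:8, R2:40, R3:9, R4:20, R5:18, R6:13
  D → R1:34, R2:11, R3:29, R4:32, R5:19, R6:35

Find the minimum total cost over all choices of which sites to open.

121

Open {C, D}: assign each demand point to its cheapest open site.
  R1→C 8, R2→D 11, R3→C 9, R4→C 20, R5→C 18, R6→C 13
  transport cost 79, fixed 42 → total 121.
Compare {C}: transport cost 108 + fixed 24 = 132.
Compare {A, C, D}: transport cost 76 + fixed 58 = 134.
Compare {A, C}: transport cost 97 + fixed 40 = 137.
All other subsets cost ≥ 132. Minimum total cost: 121.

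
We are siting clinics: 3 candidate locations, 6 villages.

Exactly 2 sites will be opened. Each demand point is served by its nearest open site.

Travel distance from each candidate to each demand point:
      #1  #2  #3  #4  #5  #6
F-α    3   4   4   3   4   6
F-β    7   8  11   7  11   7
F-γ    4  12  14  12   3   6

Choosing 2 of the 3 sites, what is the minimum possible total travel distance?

23

Open {F-α, F-γ}.
  #1→F-α 3, #2→F-α 4, #3→F-α 4, #4→F-α 3, #5→F-γ 3, #6→F-α 6  ⇒ total 23.
Compare {F-α, F-β}: total 24.
Compare {F-β, F-γ}: total 39.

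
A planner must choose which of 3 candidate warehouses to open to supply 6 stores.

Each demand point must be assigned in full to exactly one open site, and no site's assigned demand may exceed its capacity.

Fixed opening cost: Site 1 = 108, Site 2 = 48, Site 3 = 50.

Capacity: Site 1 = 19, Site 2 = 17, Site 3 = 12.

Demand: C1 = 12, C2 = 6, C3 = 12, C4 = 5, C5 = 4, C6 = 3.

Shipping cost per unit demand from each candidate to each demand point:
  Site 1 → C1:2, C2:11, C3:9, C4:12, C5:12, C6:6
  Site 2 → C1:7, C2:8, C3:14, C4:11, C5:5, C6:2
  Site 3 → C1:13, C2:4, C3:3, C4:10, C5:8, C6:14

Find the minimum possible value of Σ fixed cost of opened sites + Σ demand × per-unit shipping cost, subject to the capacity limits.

Open {Site 1, Site 2, Site 3}; cheapest assignment that respects the capacities:
  Site 1 (cap 19, load 17): C1, C4 — cost 12×2 + 5×12 = 84
  Site 2 (cap 17, load 13): C2, C5, C6 — cost 6×8 + 4×5 + 3×2 = 74
  Site 3 (cap 12, load 12): C3 — cost 12×3 = 36
  Shipping 194, fixed 206 → total 400.
  Any other capacity-feasible assignment to {Site 1, Site 2, Site 3} ships for at least 194.
Total demand is 42 and no other set of sites has combined capacity ≥ 42, so {Site 1, Site 2, Site 3} is the only feasible choice of open sites. Minimum: 400.

400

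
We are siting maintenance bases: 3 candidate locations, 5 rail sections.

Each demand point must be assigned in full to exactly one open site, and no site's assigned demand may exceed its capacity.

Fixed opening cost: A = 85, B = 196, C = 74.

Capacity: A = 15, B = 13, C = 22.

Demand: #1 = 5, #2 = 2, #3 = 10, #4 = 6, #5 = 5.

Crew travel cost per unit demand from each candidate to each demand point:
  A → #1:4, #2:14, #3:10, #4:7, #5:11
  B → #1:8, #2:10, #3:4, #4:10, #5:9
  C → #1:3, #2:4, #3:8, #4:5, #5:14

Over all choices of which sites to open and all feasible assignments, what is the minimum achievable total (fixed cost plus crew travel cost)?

352

Open {A, C}; cheapest assignment that respects the capacities:
  A (cap 15, load 10): #1, #5 — cost 5×4 + 5×11 = 75
  C (cap 22, load 18): #2, #3, #4 — cost 2×4 + 10×8 + 6×5 = 118
  Shipping 193, fixed 159 → total 352.
  Any other capacity-feasible assignment to {A, C} ships for at least 193.
Compare {B, C}: its best feasible assignment gives total 433.
Compare {A, B, C}: its best feasible assignment gives total 503.
Every other set of open sites that can feasibly serve all demand totals ≥ 433 even under its best assignment. Minimum: 352.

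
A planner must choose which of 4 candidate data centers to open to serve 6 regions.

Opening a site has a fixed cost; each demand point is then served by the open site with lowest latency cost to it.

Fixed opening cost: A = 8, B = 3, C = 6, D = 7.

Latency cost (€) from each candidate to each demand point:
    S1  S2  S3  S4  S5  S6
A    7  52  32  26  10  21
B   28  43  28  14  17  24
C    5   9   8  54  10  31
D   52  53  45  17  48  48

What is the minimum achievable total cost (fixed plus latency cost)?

Open {B, C}: assign each demand point to its cheapest open site.
  S1→C 5, S2→C 9, S3→C 8, S4→B 14, S5→C 10, S6→B 24
  latency cost 70, fixed 9 → total 79.
Compare {A, B, C}: latency cost 67 + fixed 17 = 84.
Compare {B, C, D}: latency cost 70 + fixed 16 = 86.
Compare {A, C, D}: latency cost 70 + fixed 21 = 91.
All other subsets cost ≥ 84. Minimum total cost: 79.

79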